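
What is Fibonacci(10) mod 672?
55

Matrix identity: Q^n = [[F_(n+1), F_n], [F_n, F_(n-1)]] with Q = [[1,1],[1,0]].
n = 10 = 1010₂. Square-and-multiply, entries mod 672:
Q^1 = [[1,1],[1,0]]
Q^2 = (Q^1)² = [[2,1],[1,1]]
Q^5 = (Q^2)²·Q = [[8,5],[5,3]]
Q^10 = (Q^5)² = [[89,55],[55,34]]
F_10 mod 672 = Q^10[0][1] = 55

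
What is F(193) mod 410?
13

Matrix identity: Q^n = [[F_(n+1), F_n], [F_n, F_(n-1)]] with Q = [[1,1],[1,0]].
n = 193 = 11000001₂. Square-and-multiply, entries mod 410:
Q^1 = [[1,1],[1,0]]
Q^3 = (Q^1)²·Q = [[3,2],[2,1]]
Q^6 = (Q^3)² = [[13,8],[8,5]]
Q^12 = (Q^6)² = [[233,144],[144,89]]
Q^24 = (Q^12)² = [[405,38],[38,367]]
Q^48 = (Q^24)² = [[239,226],[226,13]]
Q^96 = (Q^48)² = [[367,372],[372,405]]
Q^193 = (Q^96)²·Q = [[197,13],[13,184]]
F_193 mod 410 = Q^193[0][1] = 13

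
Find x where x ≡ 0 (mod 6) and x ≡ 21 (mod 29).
108

Using Chinese Remainder Theorem:
M = 6 × 29 = 174
M1 = 29, M2 = 6
y1 = 29^(-1) mod 6 = 5
y2 = 6^(-1) mod 29 = 5
x = (0×29×5 + 21×6×5) mod 174 = 108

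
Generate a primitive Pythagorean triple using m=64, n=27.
(3367, 3456, 4825)

Euclid's formula: a = m² - n², b = 2mn, c = m² + n²
m = 64, n = 27
a = 64² - 27² = 4096 - 729 = 3367
b = 2 × 64 × 27 = 3456
c = 64² + 27² = 4096 + 729 = 4825
Verification: 3367² + 3456² = 11336689 + 11943936 = 23280625 = 4825² ✓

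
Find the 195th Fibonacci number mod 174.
146

Matrix identity: Q^n = [[F_(n+1), F_n], [F_n, F_(n-1)]] with Q = [[1,1],[1,0]].
n = 195 = 11000011₂. Square-and-multiply, entries mod 174:
Q^1 = [[1,1],[1,0]]
Q^3 = (Q^1)²·Q = [[3,2],[2,1]]
Q^6 = (Q^3)² = [[13,8],[8,5]]
Q^12 = (Q^6)² = [[59,144],[144,89]]
Q^24 = (Q^12)² = [[31,84],[84,121]]
Q^48 = (Q^24)² = [[13,66],[66,121]]
Q^97 = (Q^48)²·Q = [[145,1],[1,144]]
Q^195 = (Q^97)²·Q = [[87,146],[146,115]]
F_195 mod 174 = Q^195[0][1] = 146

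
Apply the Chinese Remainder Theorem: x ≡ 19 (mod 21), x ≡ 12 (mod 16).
124

Using Chinese Remainder Theorem:
M = 21 × 16 = 336
M1 = 16, M2 = 21
y1 = 16^(-1) mod 21 = 4
y2 = 21^(-1) mod 16 = 13
x = (19×16×4 + 12×21×13) mod 336 = 124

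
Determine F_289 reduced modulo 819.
190

Matrix identity: Q^n = [[F_(n+1), F_n], [F_n, F_(n-1)]] with Q = [[1,1],[1,0]].
n = 289 = 100100001₂. Square-and-multiply, entries mod 819:
Q^1 = [[1,1],[1,0]]
Q^2 = (Q^1)² = [[2,1],[1,1]]
Q^4 = (Q^2)² = [[5,3],[3,2]]
Q^9 = (Q^4)²·Q = [[55,34],[34,21]]
Q^18 = (Q^9)² = [[86,127],[127,778]]
Q^36 = (Q^18)² = [[593,801],[801,611]]
Q^72 = (Q^36)² = [[622,441],[441,181]]
Q^144 = (Q^72)² = [[694,315],[315,379]]
Q^289 = (Q^144)²·Q = [[757,190],[190,567]]
F_289 mod 819 = Q^289[0][1] = 190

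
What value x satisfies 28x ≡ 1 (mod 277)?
188

gcd(28, 277) = 1, so the inverse exists.
Extended Euclidean algorithm on (277, 28):
277 = 9 × 28 + 25  ⟹  25 = (1)·277 + (-9)·28
28 = 1 × 25 + 3  ⟹  3 = (-1)·277 + (10)·28
25 = 8 × 3 + 1  ⟹  1 = (9)·277 + (-89)·28
So (-89)·28 ≡ 1 (mod 277), i.e. 28^(-1) ≡ -89 ≡ 188 (mod 277).
Check: 28 × 188 = 5264 ≡ 1 (mod 277)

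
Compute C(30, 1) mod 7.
2

Using Lucas' theorem:
Write n=30 and k=1 in base 7:
n in base 7: [4, 2]
k in base 7: [0, 1]
C(30,1) mod 7 = ∏ C(n_i, k_i) mod 7
Digit binomials (mod 7): C(4,0) = 1; C(2,1) = 2
Product: 1 × 2 = 2 ≡ 2 (mod 7)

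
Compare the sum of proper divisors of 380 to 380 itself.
abundant

Proper divisors of 380: sum = 1 + 2 + 4 + 5 + 10 + 19 + 20 + 38 + 76 + 95 + 190 = 460
Since 460 > 380, 380 is abundant.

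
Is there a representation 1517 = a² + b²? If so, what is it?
19² + 34² (a=19, b=34)

Factorization: 1517 = 37 × 41
By Fermat: n is sum of two squares iff every prime p ≡ 3 (mod 4) appears to even power.
All primes ≡ 3 (mod 4) appear to even power.
Search a = 0, 1, 2, … for 1517 - a² a perfect square: first hit at a = 19: 1517 - 361 = 1156 = 34².
1517 = 19² + 34² = 361 + 1156 ✓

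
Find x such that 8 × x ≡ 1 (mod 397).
149

gcd(8, 397) = 1, so the inverse exists.
Extended Euclidean algorithm on (397, 8):
397 = 49 × 8 + 5  ⟹  5 = (1)·397 + (-49)·8
8 = 1 × 5 + 3  ⟹  3 = (-1)·397 + (50)·8
5 = 1 × 3 + 2  ⟹  2 = (2)·397 + (-99)·8
3 = 1 × 2 + 1  ⟹  1 = (-3)·397 + (149)·8
So (149)·8 ≡ 1 (mod 397), i.e. 8^(-1) ≡ 149 (mod 397).
Check: 8 × 149 = 1192 ≡ 1 (mod 397)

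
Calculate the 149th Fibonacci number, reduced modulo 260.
229

Matrix identity: Q^n = [[F_(n+1), F_n], [F_n, F_(n-1)]] with Q = [[1,1],[1,0]].
n = 149 = 10010101₂. Square-and-multiply, entries mod 260:
Q^1 = [[1,1],[1,0]]
Q^2 = (Q^1)² = [[2,1],[1,1]]
Q^4 = (Q^2)² = [[5,3],[3,2]]
Q^9 = (Q^4)²·Q = [[55,34],[34,21]]
Q^18 = (Q^9)² = [[21,244],[244,37]]
Q^37 = (Q^18)²·Q = [[29,177],[177,112]]
Q^74 = (Q^37)² = [[190,257],[257,193]]
Q^149 = (Q^74)²·Q = [[120,229],[229,151]]
F_149 mod 260 = Q^149[0][1] = 229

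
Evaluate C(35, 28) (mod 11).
0

Using Lucas' theorem:
Write n=35 and k=28 in base 11:
n in base 11: [3, 2]
k in base 11: [2, 6]
C(35,28) mod 11 = ∏ C(n_i, k_i) mod 11
Digit binomials (mod 11): C(3,2) = 3; C(2,6) = 0 (k_i > n_i)
Product: 3 × 0 = 0 ≡ 0 (mod 11)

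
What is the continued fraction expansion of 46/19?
[2; 2, 2, 1, 2]

Euclidean algorithm steps:
46 = 2 × 19 + 8
19 = 2 × 8 + 3
8 = 2 × 3 + 2
3 = 1 × 2 + 1
2 = 2 × 1 + 0
Continued fraction: [2; 2, 2, 1, 2]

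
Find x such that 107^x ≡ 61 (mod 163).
114

Baby-step giant-step with step n = ⌈√163⌉ = 13.
Baby steps 107^j mod 163 (j:value) for j=0..12: 0:1, 1:107, 2:39, 3:98, 4:54, 5:73, 6:150, 7:76, 8:145, 9:30, 10:113, 11:29, 12:6.
Giant-step multiplier: 107^(-13) ≡ 107^(162-13) = 107^149 ≡ 114 (mod 163).
Giant steps γ_i = 61·114^i mod 163: γ_0=61, γ_1=108, γ_2=87, γ_3=138, γ_4=84, γ_5=122, γ_6=53, γ_7=11, γ_8=113 (in table at j=10).
x = i·n + j = 8·13 + 10 = 114.
Check: 107^114 ≡ 61 (mod 163).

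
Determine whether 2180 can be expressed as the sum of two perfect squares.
8² + 46² (a=8, b=46)

Factorization: 2180 = 2^2 × 5 × 109
By Fermat: n is sum of two squares iff every prime p ≡ 3 (mod 4) appears to even power.
All primes ≡ 3 (mod 4) appear to even power.
Search a = 0, 1, 2, … for 2180 - a² a perfect square: first hit at a = 8: 2180 - 64 = 2116 = 46².
2180 = 8² + 46² = 64 + 2116 ✓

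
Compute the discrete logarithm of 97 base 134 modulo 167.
36

Baby-step giant-step with step n = ⌈√167⌉ = 13.
Baby steps 134^j mod 167 (j:value) for j=0..12: 0:1, 1:134, 2:87, 3:135, 4:54, 5:55, 6:22, 7:109, 8:77, 9:131, 10:19, 11:41, 12:150.
Giant-step multiplier: 134^(-13) ≡ 134^(166-13) = 134^153 ≡ 103 (mod 167).
Giant steps γ_i = 97·103^i mod 167: γ_0=97, γ_1=138, γ_2=19 (in table at j=10).
x = i·n + j = 2·13 + 10 = 36.
Check: 134^36 ≡ 97 (mod 167).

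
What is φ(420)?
96

420 = 2^2 × 3 × 5 × 7
φ(n) = n × ∏(1 - 1/p) for each prime p dividing n
φ(420) = 420 × (1 - 1/2) × (1 - 1/3) × (1 - 1/5) × (1 - 1/7) = 96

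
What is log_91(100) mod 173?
8

Baby-step giant-step with step n = ⌈√173⌉ = 14.
Baby steps 91^j mod 173 (j:value) for j=0..13: 0:1, 1:91, 2:150, 3:156, 4:10, 5:45, 6:116, 7:3, 8:100, 9:104, 10:122, 11:30, 12:135, 13:2.
h = 100 is already in the table at j=8, so x = 8.
Check: 91^8 ≡ 100 (mod 173).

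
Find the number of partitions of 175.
435157697830

p(n) counts ways to write n as a sum of positive integers (order ignored).
Euler's pentagonal recurrence: p(k) = p(k-1) + p(k-2) - p(k-5) - p(k-7) + p(k-12) + p(k-15) - ... (offsets j(3j∓1)/2, signs ++--, p(0)=1, p(<0)=0).
DP table for k = 0..174: p(0)=1, p(1)=1, p(2)=2, p(3)=3, p(4)=5, p(5)=7, p(6)=11, p(7)=15, p(8)=22, p(9)=30, p(10)=42, p(11)=56, p(12)=77, p(13)=101, p(14)=135, p(15)=176, p(16)=231, p(17)=297, p(18)=385, p(19)=490, p(20)=627, p(21)=792, p(22)=1002, p(23)=1255, p(24)=1575, p(25)=1958, p(26)=2436, p(27)=3010, p(28)=3718, p(29)=4565, p(30)=5604, p(31)=6842, p(32)=8349, p(33)=10143, p(34)=12310, p(35)=14883, p(36)=17977, p(37)=21637, p(38)=26015, p(39)=31185, p(40)=37338, p(41)=44583, p(42)=53174, p(43)=63261, p(44)=75175, p(45)=89134, p(46)=105558, p(47)=124754, p(48)=147273, p(49)=173525, p(50)=204226, p(51)=239943, p(52)=281589, p(53)=329931, p(54)=386155, p(55)=451276, p(56)=526823, p(57)=614154, p(58)=715220, p(59)=831820, p(60)=966467, p(61)=1121505, p(62)=1300156, p(63)=1505499, p(64)=1741630, p(65)=2012558, p(66)=2323520, p(67)=2679689, p(68)=3087735, p(69)=3554345, p(70)=4087968, p(71)=4697205, p(72)=5392783, p(73)=6185689, p(74)=7089500, p(75)=8118264, p(76)=9289091, p(77)=10619863, p(78)=12132164, p(79)=13848650, p(80)=15796476, p(81)=18004327, p(82)=20506255, p(83)=23338469, p(84)=26543660, p(85)=30167357, p(86)=34262962, p(87)=38887673, p(88)=44108109, p(89)=49995925, p(90)=56634173, p(91)=64112359, p(92)=72533807, p(93)=82010177, p(94)=92669720, p(95)=104651419, p(96)=118114304, p(97)=133230930, p(98)=150198136, p(99)=169229875, p(100)=190569292, p(101)=214481126, p(102)=241265379, p(103)=271248950, p(104)=304801365, p(105)=342325709, p(106)=384276336, p(107)=431149389, p(108)=483502844, p(109)=541946240, p(110)=607163746, p(111)=679903203, p(112)=761002156, p(113)=851376628, p(114)=952050665, p(115)=1064144451, p(116)=1188908248, p(117)=1327710076, p(118)=1482074143, p(119)=1653668665, p(120)=1844349560, p(121)=2056148051, p(122)=2291320912, p(123)=2552338241, p(124)=2841940500, p(125)=3163127352, p(126)=3519222692, p(127)=3913864295, p(128)=4351078600, p(129)=4835271870, p(130)=5371315400, p(131)=5964539504, p(132)=6620830889, p(133)=7346629512, p(134)=8149040695, p(135)=9035836076, p(136)=10015581680, p(137)=11097645016, p(138)=12292341831, p(139)=13610949895, p(140)=15065878135, p(141)=16670689208, p(142)=18440293320, p(143)=20390982757, p(144)=22540654445, p(145)=24908858009, p(146)=27517052599, p(147)=30388671978, p(148)=33549419497, p(149)=37027355200, p(150)=40853235313, p(151)=45060624582, p(152)=49686288421, p(153)=54770336324, p(154)=60356673280, p(155)=66493182097, p(156)=73232243759, p(157)=80630964769, p(158)=88751778802, p(159)=97662728555, p(160)=107438159466, p(161)=118159068427, p(162)=129913904637, p(163)=142798995930, p(164)=156919475295, p(165)=172389800255, p(166)=189334822579, p(167)=207890420102, p(168)=228204732751, p(169)=250438925115, p(170)=274768617130, p(171)=301384802048, p(172)=330495499613, p(173)=362326859895, p(174)=397125074750.
Final step: p(175) = p(174) + p(173) - p(170) - p(168) + p(163) + p(160) - p(153) - p(149) + p(140) + p(135) - p(124) - p(118) + p(105) + p(98) - p(83) - p(75) + p(58) + p(49) - p(30) - p(20)
= 397125074750 + 362326859895 - 274768617130 - 228204732751 + 142798995930 + 107438159466 - 54770336324 - 37027355200 + 15065878135 + 9035836076 - 2841940500 - 1482074143 + 342325709 + 150198136 - 23338469 - 8118264 + 715220 + 173525 - 5604 - 627
= 435157697830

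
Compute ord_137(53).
136

137 is prime, so ord(53) divides φ(137) = 136.
Divisors of 136: 1, 2, 4, 8, 17, 34, 68, 136.
Repeated squaring: 53^1 ≡ 53, 53^2 ≡ 69, 53^4 ≡ 103, 53^8 ≡ 60, 53^16 ≡ 38, 53^32 ≡ 74, 53^64 ≡ 133, 53^128 ≡ 16 (mod 137).
Test 53^d mod 137 for each divisor d in increasing order:
53^1 ≡ 53
53^2 ≡ 69
53^4 ≡ 103
53^8 ≡ 60
53^17 = 53^16·53^1 ≡ 96
53^34 = 53^32·53^2 ≡ 37
53^68 = 53^64·53^4 ≡ 136
53^136 = 53^128·53^8 ≡ 1  ← first divisor giving 1
The order is 136.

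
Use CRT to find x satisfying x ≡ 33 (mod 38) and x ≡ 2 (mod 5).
147

Using Chinese Remainder Theorem:
M = 38 × 5 = 190
M1 = 5, M2 = 38
y1 = 5^(-1) mod 38 = 23
y2 = 38^(-1) mod 5 = 2
x = (33×5×23 + 2×38×2) mod 190 = 147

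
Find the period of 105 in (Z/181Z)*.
180

181 is prime, so ord(105) divides φ(181) = 180.
Divisors of 180: 1, 2, 3, 4, 5, 6, 9, 10, 12, 15, 18, 20, 30, 36, 45, 60, 90, 180.
Repeated squaring: 105^1 ≡ 105, 105^2 ≡ 165, 105^4 ≡ 75, 105^8 ≡ 14, 105^16 ≡ 15, 105^32 ≡ 44, 105^64 ≡ 126, 105^128 ≡ 129 (mod 181).
Test 105^d mod 181 for each divisor d in increasing order:
105^1 ≡ 105
105^2 ≡ 165
105^3 = 105^2·105^1 ≡ 130
105^4 ≡ 75
105^5 = 105^4·105^1 ≡ 92
105^6 = 105^4·105^2 ≡ 67
105^9 = 105^8·105^1 ≡ 22
105^10 = 105^8·105^2 ≡ 138
105^12 = 105^8·105^4 ≡ 145
105^15 = 105^8·105^4·105^2·105^1 ≡ 26
105^18 = 105^16·105^2 ≡ 122
105^20 = 105^16·105^4 ≡ 39
105^30 = 105^16·105^8·105^4·105^2 ≡ 133
105^36 = 105^32·105^4 ≡ 42
105^45 = 105^32·105^8·105^4·105^1 ≡ 19
105^60 = 105^32·105^16·105^8·105^4 ≡ 132
105^90 = 105^64·105^16·105^8·105^2 ≡ 180
105^180 = 105^128·105^32·105^16·105^4 ≡ 1  ← first divisor giving 1
The order is 180.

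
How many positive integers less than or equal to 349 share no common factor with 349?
348

349 = 349
φ(n) = n × ∏(1 - 1/p) for each prime p dividing n
φ(349) = 349 × (1 - 1/349) = 348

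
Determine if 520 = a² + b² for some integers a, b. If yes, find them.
6² + 22² (a=6, b=22)

Factorization: 520 = 2^3 × 5 × 13
By Fermat: n is sum of two squares iff every prime p ≡ 3 (mod 4) appears to even power.
All primes ≡ 3 (mod 4) appear to even power.
Search a = 0, 1, 2, … for 520 - a² a perfect square: first hit at a = 6: 520 - 36 = 484 = 22².
520 = 6² + 22² = 36 + 484 ✓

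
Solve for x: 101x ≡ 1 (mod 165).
116

gcd(101, 165) = 1, so the inverse exists.
Extended Euclidean algorithm on (165, 101):
165 = 1 × 101 + 64  ⟹  64 = (1)·165 + (-1)·101
101 = 1 × 64 + 37  ⟹  37 = (-1)·165 + (2)·101
64 = 1 × 37 + 27  ⟹  27 = (2)·165 + (-3)·101
37 = 1 × 27 + 10  ⟹  10 = (-3)·165 + (5)·101
27 = 2 × 10 + 7  ⟹  7 = (8)·165 + (-13)·101
10 = 1 × 7 + 3  ⟹  3 = (-11)·165 + (18)·101
7 = 2 × 3 + 1  ⟹  1 = (30)·165 + (-49)·101
So (-49)·101 ≡ 1 (mod 165), i.e. 101^(-1) ≡ -49 ≡ 116 (mod 165).
Check: 101 × 116 = 11716 ≡ 1 (mod 165)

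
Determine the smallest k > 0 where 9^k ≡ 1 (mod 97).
24

97 is prime, so ord(9) divides φ(97) = 96.
Divisors of 96: 1, 2, 3, 4, 6, 8, 12, 16, 24, 32, 48, 96.
Repeated squaring: 9^1 ≡ 9, 9^2 ≡ 81, 9^4 ≡ 62, 9^8 ≡ 61, 9^16 ≡ 35, 9^32 ≡ 61, 9^64 ≡ 35 (mod 97).
Test 9^d mod 97 for each divisor d in increasing order:
9^1 ≡ 9
9^2 ≡ 81
9^3 = 9^2·9^1 ≡ 50
9^4 ≡ 62
9^6 = 9^4·9^2 ≡ 75
9^8 ≡ 61
9^12 = 9^8·9^4 ≡ 96
9^16 ≡ 35
9^24 = 9^16·9^8 ≡ 1  ← first divisor giving 1
The order is 24.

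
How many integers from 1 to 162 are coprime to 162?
54

162 = 2 × 3^4
φ(n) = n × ∏(1 - 1/p) for each prime p dividing n
φ(162) = 162 × (1 - 1/2) × (1 - 1/3) = 54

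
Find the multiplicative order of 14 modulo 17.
16

17 is prime, so ord(14) divides φ(17) = 16.
Divisors of 16: 1, 2, 4, 8, 16.
Repeated squaring: 14^1 ≡ 14, 14^2 ≡ 9, 14^4 ≡ 13, 14^8 ≡ 16, 14^16 ≡ 1 (mod 17).
Test 14^d mod 17 for each divisor d in increasing order:
14^1 ≡ 14
14^2 ≡ 9
14^4 ≡ 13
14^8 ≡ 16
14^16 ≡ 1  ← first divisor giving 1
The order is 16.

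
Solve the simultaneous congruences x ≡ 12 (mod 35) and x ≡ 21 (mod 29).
572

Using Chinese Remainder Theorem:
M = 35 × 29 = 1015
M1 = 29, M2 = 35
y1 = 29^(-1) mod 35 = 29
y2 = 35^(-1) mod 29 = 5
x = (12×29×29 + 21×35×5) mod 1015 = 572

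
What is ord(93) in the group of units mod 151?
150

151 is prime, so ord(93) divides φ(151) = 150.
Divisors of 150: 1, 2, 3, 5, 6, 10, 15, 25, 30, 50, 75, 150.
Repeated squaring: 93^1 ≡ 93, 93^2 ≡ 42, 93^4 ≡ 103, 93^8 ≡ 39, 93^16 ≡ 11, 93^32 ≡ 121, 93^64 ≡ 145, 93^128 ≡ 36 (mod 151).
Test 93^d mod 151 for each divisor d in increasing order:
93^1 ≡ 93
93^2 ≡ 42
93^3 = 93^2·93^1 ≡ 131
93^5 = 93^4·93^1 ≡ 66
93^6 = 93^4·93^2 ≡ 98
93^10 = 93^8·93^2 ≡ 128
93^15 = 93^8·93^4·93^2·93^1 ≡ 143
93^25 = 93^16·93^8·93^1 ≡ 33
93^30 = 93^16·93^8·93^4·93^2 ≡ 64
93^50 = 93^32·93^16·93^2 ≡ 32
93^75 = 93^64·93^8·93^2·93^1 ≡ 150
93^150 = 93^128·93^16·93^4·93^2 ≡ 1  ← first divisor giving 1
The order is 150.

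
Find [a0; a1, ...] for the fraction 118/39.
[3; 39]

Euclidean algorithm steps:
118 = 3 × 39 + 1
39 = 39 × 1 + 0
Continued fraction: [3; 39]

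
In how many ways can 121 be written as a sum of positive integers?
2056148051

p(n) counts ways to write n as a sum of positive integers (order ignored).
Euler's pentagonal recurrence: p(k) = p(k-1) + p(k-2) - p(k-5) - p(k-7) + p(k-12) + p(k-15) - ... (offsets j(3j∓1)/2, signs ++--, p(0)=1, p(<0)=0).
DP table for k = 0..120: p(0)=1, p(1)=1, p(2)=2, p(3)=3, p(4)=5, p(5)=7, p(6)=11, p(7)=15, p(8)=22, p(9)=30, p(10)=42, p(11)=56, p(12)=77, p(13)=101, p(14)=135, p(15)=176, p(16)=231, p(17)=297, p(18)=385, p(19)=490, p(20)=627, p(21)=792, p(22)=1002, p(23)=1255, p(24)=1575, p(25)=1958, p(26)=2436, p(27)=3010, p(28)=3718, p(29)=4565, p(30)=5604, p(31)=6842, p(32)=8349, p(33)=10143, p(34)=12310, p(35)=14883, p(36)=17977, p(37)=21637, p(38)=26015, p(39)=31185, p(40)=37338, p(41)=44583, p(42)=53174, p(43)=63261, p(44)=75175, p(45)=89134, p(46)=105558, p(47)=124754, p(48)=147273, p(49)=173525, p(50)=204226, p(51)=239943, p(52)=281589, p(53)=329931, p(54)=386155, p(55)=451276, p(56)=526823, p(57)=614154, p(58)=715220, p(59)=831820, p(60)=966467, p(61)=1121505, p(62)=1300156, p(63)=1505499, p(64)=1741630, p(65)=2012558, p(66)=2323520, p(67)=2679689, p(68)=3087735, p(69)=3554345, p(70)=4087968, p(71)=4697205, p(72)=5392783, p(73)=6185689, p(74)=7089500, p(75)=8118264, p(76)=9289091, p(77)=10619863, p(78)=12132164, p(79)=13848650, p(80)=15796476, p(81)=18004327, p(82)=20506255, p(83)=23338469, p(84)=26543660, p(85)=30167357, p(86)=34262962, p(87)=38887673, p(88)=44108109, p(89)=49995925, p(90)=56634173, p(91)=64112359, p(92)=72533807, p(93)=82010177, p(94)=92669720, p(95)=104651419, p(96)=118114304, p(97)=133230930, p(98)=150198136, p(99)=169229875, p(100)=190569292, p(101)=214481126, p(102)=241265379, p(103)=271248950, p(104)=304801365, p(105)=342325709, p(106)=384276336, p(107)=431149389, p(108)=483502844, p(109)=541946240, p(110)=607163746, p(111)=679903203, p(112)=761002156, p(113)=851376628, p(114)=952050665, p(115)=1064144451, p(116)=1188908248, p(117)=1327710076, p(118)=1482074143, p(119)=1653668665, p(120)=1844349560.
Final step: p(121) = p(120) + p(119) - p(116) - p(114) + p(109) + p(106) - p(99) - p(95) + p(86) + p(81) - p(70) - p(64) + p(51) + p(44) - p(29) - p(21) + p(4)
= 1844349560 + 1653668665 - 1188908248 - 952050665 + 541946240 + 384276336 - 169229875 - 104651419 + 34262962 + 18004327 - 4087968 - 1741630 + 239943 + 75175 - 4565 - 792 + 5
= 2056148051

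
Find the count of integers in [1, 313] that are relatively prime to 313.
312

313 = 313
φ(n) = n × ∏(1 - 1/p) for each prime p dividing n
φ(313) = 313 × (1 - 1/313) = 312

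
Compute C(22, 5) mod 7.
0

Using Lucas' theorem:
Write n=22 and k=5 in base 7:
n in base 7: [3, 1]
k in base 7: [0, 5]
C(22,5) mod 7 = ∏ C(n_i, k_i) mod 7
Digit binomials (mod 7): C(3,0) = 1; C(1,5) = 0 (k_i > n_i)
Product: 1 × 0 = 0 ≡ 0 (mod 7)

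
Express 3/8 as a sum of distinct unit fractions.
1/3 + 1/24

Greedy algorithm:
3/8: ceiling(8/3) = 3, use 1/3
1/24: ceiling(24/1) = 24, use 1/24
Result: 3/8 = 1/3 + 1/24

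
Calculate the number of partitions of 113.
851376628

p(n) counts ways to write n as a sum of positive integers (order ignored).
Euler's pentagonal recurrence: p(k) = p(k-1) + p(k-2) - p(k-5) - p(k-7) + p(k-12) + p(k-15) - ... (offsets j(3j∓1)/2, signs ++--, p(0)=1, p(<0)=0).
DP table for k = 0..112: p(0)=1, p(1)=1, p(2)=2, p(3)=3, p(4)=5, p(5)=7, p(6)=11, p(7)=15, p(8)=22, p(9)=30, p(10)=42, p(11)=56, p(12)=77, p(13)=101, p(14)=135, p(15)=176, p(16)=231, p(17)=297, p(18)=385, p(19)=490, p(20)=627, p(21)=792, p(22)=1002, p(23)=1255, p(24)=1575, p(25)=1958, p(26)=2436, p(27)=3010, p(28)=3718, p(29)=4565, p(30)=5604, p(31)=6842, p(32)=8349, p(33)=10143, p(34)=12310, p(35)=14883, p(36)=17977, p(37)=21637, p(38)=26015, p(39)=31185, p(40)=37338, p(41)=44583, p(42)=53174, p(43)=63261, p(44)=75175, p(45)=89134, p(46)=105558, p(47)=124754, p(48)=147273, p(49)=173525, p(50)=204226, p(51)=239943, p(52)=281589, p(53)=329931, p(54)=386155, p(55)=451276, p(56)=526823, p(57)=614154, p(58)=715220, p(59)=831820, p(60)=966467, p(61)=1121505, p(62)=1300156, p(63)=1505499, p(64)=1741630, p(65)=2012558, p(66)=2323520, p(67)=2679689, p(68)=3087735, p(69)=3554345, p(70)=4087968, p(71)=4697205, p(72)=5392783, p(73)=6185689, p(74)=7089500, p(75)=8118264, p(76)=9289091, p(77)=10619863, p(78)=12132164, p(79)=13848650, p(80)=15796476, p(81)=18004327, p(82)=20506255, p(83)=23338469, p(84)=26543660, p(85)=30167357, p(86)=34262962, p(87)=38887673, p(88)=44108109, p(89)=49995925, p(90)=56634173, p(91)=64112359, p(92)=72533807, p(93)=82010177, p(94)=92669720, p(95)=104651419, p(96)=118114304, p(97)=133230930, p(98)=150198136, p(99)=169229875, p(100)=190569292, p(101)=214481126, p(102)=241265379, p(103)=271248950, p(104)=304801365, p(105)=342325709, p(106)=384276336, p(107)=431149389, p(108)=483502844, p(109)=541946240, p(110)=607163746, p(111)=679903203, p(112)=761002156.
Final step: p(113) = p(112) + p(111) - p(108) - p(106) + p(101) + p(98) - p(91) - p(87) + p(78) + p(73) - p(62) - p(56) + p(43) + p(36) - p(21) - p(13)
= 761002156 + 679903203 - 483502844 - 384276336 + 214481126 + 150198136 - 64112359 - 38887673 + 12132164 + 6185689 - 1300156 - 526823 + 63261 + 17977 - 792 - 101
= 851376628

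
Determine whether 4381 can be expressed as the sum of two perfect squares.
5² + 66² (a=5, b=66)

Factorization: 4381 = 13 × 337
By Fermat: n is sum of two squares iff every prime p ≡ 3 (mod 4) appears to even power.
All primes ≡ 3 (mod 4) appear to even power.
Search a = 0, 1, 2, … for 4381 - a² a perfect square: first hit at a = 5: 4381 - 25 = 4356 = 66².
4381 = 5² + 66² = 25 + 4356 ✓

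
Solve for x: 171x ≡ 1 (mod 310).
281

gcd(171, 310) = 1, so the inverse exists.
Extended Euclidean algorithm on (310, 171):
310 = 1 × 171 + 139  ⟹  139 = (1)·310 + (-1)·171
171 = 1 × 139 + 32  ⟹  32 = (-1)·310 + (2)·171
139 = 4 × 32 + 11  ⟹  11 = (5)·310 + (-9)·171
32 = 2 × 11 + 10  ⟹  10 = (-11)·310 + (20)·171
11 = 1 × 10 + 1  ⟹  1 = (16)·310 + (-29)·171
So (-29)·171 ≡ 1 (mod 310), i.e. 171^(-1) ≡ -29 ≡ 281 (mod 310).
Check: 171 × 281 = 48051 ≡ 1 (mod 310)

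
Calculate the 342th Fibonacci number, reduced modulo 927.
818

Matrix identity: Q^n = [[F_(n+1), F_n], [F_n, F_(n-1)]] with Q = [[1,1],[1,0]].
n = 342 = 101010110₂. Square-and-multiply, entries mod 927:
Q^1 = [[1,1],[1,0]]
Q^2 = (Q^1)² = [[2,1],[1,1]]
Q^5 = (Q^2)²·Q = [[8,5],[5,3]]
Q^10 = (Q^5)² = [[89,55],[55,34]]
Q^21 = (Q^10)²·Q = [[98,749],[749,276]]
Q^42 = (Q^21)² = [[500,172],[172,328]]
Q^85 = (Q^42)²·Q = [[215,557],[557,585]]
Q^171 = (Q^85)²·Q = [[219,506],[506,640]]
Q^342 = (Q^171)² = [[868,818],[818,50]]
F_342 mod 927 = Q^342[0][1] = 818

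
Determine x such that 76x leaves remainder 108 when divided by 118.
x ≡ 48 (mod 59)

gcd(76, 118) = 2, which divides 108, so solutions exist.
Divide through by 2: 38x ≡ 54 (mod 59).
Find 38^(-1) mod 59 by the extended Euclidean algorithm:
59 = 1 × 38 + 21  ⟹  21 = (1)·59 + (-1)·38
38 = 1 × 21 + 17  ⟹  17 = (-1)·59 + (2)·38
21 = 1 × 17 + 4  ⟹  4 = (2)·59 + (-3)·38
17 = 4 × 4 + 1  ⟹  1 = (-9)·59 + (14)·38
So (14)·38 ≡ 1 (mod 59), i.e. 38^(-1) ≡ 14 (mod 59).
x ≡ 14 × 54 = 756 ≡ 48 (mod 59).
Check: 76 × 48 = 3648 ≡ 108 (mod 118).
x ≡ 48 (mod 59), giving 2 solutions mod 118.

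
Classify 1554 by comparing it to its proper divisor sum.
abundant

Proper divisors of 1554: sum = 1 + 2 + 3 + 6 + 7 + 14 + 21 + 37 + 42 + 74 + 111 + 222 + 259 + 518 + 777 = 2094
Since 2094 > 1554, 1554 is abundant.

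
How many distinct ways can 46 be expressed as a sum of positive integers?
105558

p(n) counts ways to write n as a sum of positive integers (order ignored).
Euler's pentagonal recurrence: p(k) = p(k-1) + p(k-2) - p(k-5) - p(k-7) + p(k-12) + p(k-15) - ... (offsets j(3j∓1)/2, signs ++--, p(0)=1, p(<0)=0).
DP table for k = 0..45: p(0)=1, p(1)=1, p(2)=2, p(3)=3, p(4)=5, p(5)=7, p(6)=11, p(7)=15, p(8)=22, p(9)=30, p(10)=42, p(11)=56, p(12)=77, p(13)=101, p(14)=135, p(15)=176, p(16)=231, p(17)=297, p(18)=385, p(19)=490, p(20)=627, p(21)=792, p(22)=1002, p(23)=1255, p(24)=1575, p(25)=1958, p(26)=2436, p(27)=3010, p(28)=3718, p(29)=4565, p(30)=5604, p(31)=6842, p(32)=8349, p(33)=10143, p(34)=12310, p(35)=14883, p(36)=17977, p(37)=21637, p(38)=26015, p(39)=31185, p(40)=37338, p(41)=44583, p(42)=53174, p(43)=63261, p(44)=75175, p(45)=89134.
Final step: p(46) = p(45) + p(44) - p(41) - p(39) + p(34) + p(31) - p(24) - p(20) + p(11) + p(6)
= 89134 + 75175 - 44583 - 31185 + 12310 + 6842 - 1575 - 627 + 56 + 11
= 105558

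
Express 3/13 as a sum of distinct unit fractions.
1/5 + 1/33 + 1/2145

Greedy algorithm:
3/13: ceiling(13/3) = 5, use 1/5
2/65: ceiling(65/2) = 33, use 1/33
1/2145: ceiling(2145/1) = 2145, use 1/2145
Result: 3/13 = 1/5 + 1/33 + 1/2145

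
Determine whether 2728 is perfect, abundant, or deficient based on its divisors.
abundant

Proper divisors of 2728: sum = 1 + 2 + 4 + 8 + 11 + 22 + 31 + 44 + 62 + 88 + 124 + 248 + 341 + 682 + 1364 = 3032
Since 3032 > 2728, 2728 is abundant.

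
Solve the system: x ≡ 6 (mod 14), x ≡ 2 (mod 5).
62

Using Chinese Remainder Theorem:
M = 14 × 5 = 70
M1 = 5, M2 = 14
y1 = 5^(-1) mod 14 = 3
y2 = 14^(-1) mod 5 = 4
x = (6×5×3 + 2×14×4) mod 70 = 62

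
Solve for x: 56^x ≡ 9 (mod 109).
44

Baby-step giant-step with step n = ⌈√109⌉ = 11.
Baby steps 56^j mod 109 (j:value) for j=0..10: 0:1, 1:56, 2:84, 3:17, 4:80, 5:11, 6:71, 7:52, 8:78, 9:8, 10:12.
Giant-step multiplier: 56^(-11) ≡ 56^(108-11) = 56^97 ≡ 103 (mod 109).
Giant steps γ_i = 9·103^i mod 109: γ_0=9, γ_1=55, γ_2=106, γ_3=18, γ_4=1 (in table at j=0).
x = i·n + j = 4·11 + 0 = 44.
Check: 56^44 ≡ 9 (mod 109).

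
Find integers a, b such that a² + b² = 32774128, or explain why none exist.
Not possible

Factorization: 32774128 = 2^4 × 127^3
By Fermat: n is sum of two squares iff every prime p ≡ 3 (mod 4) appears to even power.
Prime(s) ≡ 3 (mod 4) with odd exponent: [(127, 3)]
Therefore 32774128 cannot be expressed as a² + b².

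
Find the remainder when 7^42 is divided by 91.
77

Repeated squaring. Binary of 42 = 101010.
7^1 ≡ 7 (mod 91); 7^2 ≡ 49 (mod 91); 7^4 ≡ 35 (mod 91); 7^8 ≡ 42 (mod 91); 7^16 ≡ 35 (mod 91); 7^32 ≡ 42 (mod 91)
7^42 = 7^2 × 7^8 × 7^32 ≡ 77 (mod 91)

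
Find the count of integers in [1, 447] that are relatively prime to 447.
296

447 = 3 × 149
φ(n) = n × ∏(1 - 1/p) for each prime p dividing n
φ(447) = 447 × (1 - 1/3) × (1 - 1/149) = 296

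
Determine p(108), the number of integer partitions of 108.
483502844

p(n) counts ways to write n as a sum of positive integers (order ignored).
Euler's pentagonal recurrence: p(k) = p(k-1) + p(k-2) - p(k-5) - p(k-7) + p(k-12) + p(k-15) - ... (offsets j(3j∓1)/2, signs ++--, p(0)=1, p(<0)=0).
DP table for k = 0..107: p(0)=1, p(1)=1, p(2)=2, p(3)=3, p(4)=5, p(5)=7, p(6)=11, p(7)=15, p(8)=22, p(9)=30, p(10)=42, p(11)=56, p(12)=77, p(13)=101, p(14)=135, p(15)=176, p(16)=231, p(17)=297, p(18)=385, p(19)=490, p(20)=627, p(21)=792, p(22)=1002, p(23)=1255, p(24)=1575, p(25)=1958, p(26)=2436, p(27)=3010, p(28)=3718, p(29)=4565, p(30)=5604, p(31)=6842, p(32)=8349, p(33)=10143, p(34)=12310, p(35)=14883, p(36)=17977, p(37)=21637, p(38)=26015, p(39)=31185, p(40)=37338, p(41)=44583, p(42)=53174, p(43)=63261, p(44)=75175, p(45)=89134, p(46)=105558, p(47)=124754, p(48)=147273, p(49)=173525, p(50)=204226, p(51)=239943, p(52)=281589, p(53)=329931, p(54)=386155, p(55)=451276, p(56)=526823, p(57)=614154, p(58)=715220, p(59)=831820, p(60)=966467, p(61)=1121505, p(62)=1300156, p(63)=1505499, p(64)=1741630, p(65)=2012558, p(66)=2323520, p(67)=2679689, p(68)=3087735, p(69)=3554345, p(70)=4087968, p(71)=4697205, p(72)=5392783, p(73)=6185689, p(74)=7089500, p(75)=8118264, p(76)=9289091, p(77)=10619863, p(78)=12132164, p(79)=13848650, p(80)=15796476, p(81)=18004327, p(82)=20506255, p(83)=23338469, p(84)=26543660, p(85)=30167357, p(86)=34262962, p(87)=38887673, p(88)=44108109, p(89)=49995925, p(90)=56634173, p(91)=64112359, p(92)=72533807, p(93)=82010177, p(94)=92669720, p(95)=104651419, p(96)=118114304, p(97)=133230930, p(98)=150198136, p(99)=169229875, p(100)=190569292, p(101)=214481126, p(102)=241265379, p(103)=271248950, p(104)=304801365, p(105)=342325709, p(106)=384276336, p(107)=431149389.
Final step: p(108) = p(107) + p(106) - p(103) - p(101) + p(96) + p(93) - p(86) - p(82) + p(73) + p(68) - p(57) - p(51) + p(38) + p(31) - p(16) - p(8)
= 431149389 + 384276336 - 271248950 - 214481126 + 118114304 + 82010177 - 34262962 - 20506255 + 6185689 + 3087735 - 614154 - 239943 + 26015 + 6842 - 231 - 22
= 483502844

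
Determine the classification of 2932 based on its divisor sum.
deficient

Proper divisors of 2932: sum = 1 + 2 + 4 + 733 + 1466 = 2206
Since 2206 < 2932, 2932 is deficient.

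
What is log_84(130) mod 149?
34

Baby-step giant-step with step n = ⌈√149⌉ = 13.
Baby steps 84^j mod 149 (j:value) for j=0..12: 0:1, 1:84, 2:53, 3:131, 4:127, 5:89, 6:26, 7:98, 8:37, 9:128, 10:24, 11:79, 12:80.
Giant-step multiplier: 84^(-13) ≡ 84^(148-13) = 84^135 ≡ 10 (mod 149).
Giant steps γ_i = 130·10^i mod 149: γ_0=130, γ_1=108, γ_2=37 (in table at j=8).
x = i·n + j = 2·13 + 8 = 34.
Check: 84^34 ≡ 130 (mod 149).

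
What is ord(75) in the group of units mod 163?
162

163 is prime, so ord(75) divides φ(163) = 162.
Divisors of 162: 1, 2, 3, 6, 9, 18, 27, 54, 81, 162.
Repeated squaring: 75^1 ≡ 75, 75^2 ≡ 83, 75^4 ≡ 43, 75^8 ≡ 56, 75^16 ≡ 39, 75^32 ≡ 54, 75^64 ≡ 145, 75^128 ≡ 161 (mod 163).
Test 75^d mod 163 for each divisor d in increasing order:
75^1 ≡ 75
75^2 ≡ 83
75^3 = 75^2·75^1 ≡ 31
75^6 = 75^4·75^2 ≡ 146
75^9 = 75^8·75^1 ≡ 125
75^18 = 75^16·75^2 ≡ 140
75^27 = 75^16·75^8·75^2·75^1 ≡ 59
75^54 = 75^32·75^16·75^4·75^2 ≡ 58
75^81 = 75^64·75^16·75^1 ≡ 162
75^162 = 75^128·75^32·75^2 ≡ 1  ← first divisor giving 1
The order is 162.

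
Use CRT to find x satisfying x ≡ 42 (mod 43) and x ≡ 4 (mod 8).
300

Using Chinese Remainder Theorem:
M = 43 × 8 = 344
M1 = 8, M2 = 43
y1 = 8^(-1) mod 43 = 27
y2 = 43^(-1) mod 8 = 3
x = (42×8×27 + 4×43×3) mod 344 = 300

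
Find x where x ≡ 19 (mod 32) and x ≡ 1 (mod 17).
307

Using Chinese Remainder Theorem:
M = 32 × 17 = 544
M1 = 17, M2 = 32
y1 = 17^(-1) mod 32 = 17
y2 = 32^(-1) mod 17 = 8
x = (19×17×17 + 1×32×8) mod 544 = 307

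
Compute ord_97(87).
96

97 is prime, so ord(87) divides φ(97) = 96.
Divisors of 96: 1, 2, 3, 4, 6, 8, 12, 16, 24, 32, 48, 96.
Repeated squaring: 87^1 ≡ 87, 87^2 ≡ 3, 87^4 ≡ 9, 87^8 ≡ 81, 87^16 ≡ 62, 87^32 ≡ 61, 87^64 ≡ 35 (mod 97).
Test 87^d mod 97 for each divisor d in increasing order:
87^1 ≡ 87
87^2 ≡ 3
87^3 = 87^2·87^1 ≡ 67
87^4 ≡ 9
87^6 = 87^4·87^2 ≡ 27
87^8 ≡ 81
87^12 = 87^8·87^4 ≡ 50
87^16 ≡ 62
87^24 = 87^16·87^8 ≡ 75
87^32 ≡ 61
87^48 = 87^32·87^16 ≡ 96
87^96 = 87^64·87^32 ≡ 1  ← first divisor giving 1
The order is 96.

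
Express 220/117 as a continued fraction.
[1; 1, 7, 2, 1, 4]

Euclidean algorithm steps:
220 = 1 × 117 + 103
117 = 1 × 103 + 14
103 = 7 × 14 + 5
14 = 2 × 5 + 4
5 = 1 × 4 + 1
4 = 4 × 1 + 0
Continued fraction: [1; 1, 7, 2, 1, 4]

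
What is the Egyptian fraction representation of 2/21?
1/11 + 1/231

Greedy algorithm:
2/21: ceiling(21/2) = 11, use 1/11
1/231: ceiling(231/1) = 231, use 1/231
Result: 2/21 = 1/11 + 1/231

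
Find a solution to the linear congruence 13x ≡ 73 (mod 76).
x ≡ 29 (mod 76)

gcd(13, 76) = 1, which divides 73, so solutions exist.
Find 13^(-1) mod 76 by the extended Euclidean algorithm:
76 = 5 × 13 + 11  ⟹  11 = (1)·76 + (-5)·13
13 = 1 × 11 + 2  ⟹  2 = (-1)·76 + (6)·13
11 = 5 × 2 + 1  ⟹  1 = (6)·76 + (-35)·13
So (-35)·13 ≡ 1 (mod 76), i.e. 13^(-1) ≡ -35 ≡ 41 (mod 76).
x ≡ 41 × 73 = 2993 ≡ 29 (mod 76).
Check: 13 × 29 = 377 ≡ 73 (mod 76).
Unique solution: x ≡ 29 (mod 76)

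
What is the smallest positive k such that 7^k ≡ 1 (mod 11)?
10

11 is prime, so ord(7) divides φ(11) = 10.
Divisors of 10: 1, 2, 5, 10.
Repeated squaring: 7^1 ≡ 7, 7^2 ≡ 5, 7^4 ≡ 3, 7^8 ≡ 9 (mod 11).
Test 7^d mod 11 for each divisor d in increasing order:
7^1 ≡ 7
7^2 ≡ 5
7^5 = 7^4·7^1 ≡ 10
7^10 = 7^8·7^2 ≡ 1  ← first divisor giving 1
The order is 10.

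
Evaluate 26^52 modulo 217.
191

Repeated squaring. Binary of 52 = 110100.
26^1 ≡ 26 (mod 217); 26^2 ≡ 25 (mod 217); 26^4 ≡ 191 (mod 217); 26^8 ≡ 25 (mod 217); 26^16 ≡ 191 (mod 217); 26^32 ≡ 25 (mod 217)
26^52 = 26^4 × 26^16 × 26^32 ≡ 191 (mod 217)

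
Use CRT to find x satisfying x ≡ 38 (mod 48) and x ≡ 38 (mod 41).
38

Using Chinese Remainder Theorem:
M = 48 × 41 = 1968
M1 = 41, M2 = 48
y1 = 41^(-1) mod 48 = 41
y2 = 48^(-1) mod 41 = 6
x = (38×41×41 + 38×48×6) mod 1968 = 38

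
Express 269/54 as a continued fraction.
[4; 1, 53]

Euclidean algorithm steps:
269 = 4 × 54 + 53
54 = 1 × 53 + 1
53 = 53 × 1 + 0
Continued fraction: [4; 1, 53]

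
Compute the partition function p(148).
33549419497

p(n) counts ways to write n as a sum of positive integers (order ignored).
Euler's pentagonal recurrence: p(k) = p(k-1) + p(k-2) - p(k-5) - p(k-7) + p(k-12) + p(k-15) - ... (offsets j(3j∓1)/2, signs ++--, p(0)=1, p(<0)=0).
DP table for k = 0..147: p(0)=1, p(1)=1, p(2)=2, p(3)=3, p(4)=5, p(5)=7, p(6)=11, p(7)=15, p(8)=22, p(9)=30, p(10)=42, p(11)=56, p(12)=77, p(13)=101, p(14)=135, p(15)=176, p(16)=231, p(17)=297, p(18)=385, p(19)=490, p(20)=627, p(21)=792, p(22)=1002, p(23)=1255, p(24)=1575, p(25)=1958, p(26)=2436, p(27)=3010, p(28)=3718, p(29)=4565, p(30)=5604, p(31)=6842, p(32)=8349, p(33)=10143, p(34)=12310, p(35)=14883, p(36)=17977, p(37)=21637, p(38)=26015, p(39)=31185, p(40)=37338, p(41)=44583, p(42)=53174, p(43)=63261, p(44)=75175, p(45)=89134, p(46)=105558, p(47)=124754, p(48)=147273, p(49)=173525, p(50)=204226, p(51)=239943, p(52)=281589, p(53)=329931, p(54)=386155, p(55)=451276, p(56)=526823, p(57)=614154, p(58)=715220, p(59)=831820, p(60)=966467, p(61)=1121505, p(62)=1300156, p(63)=1505499, p(64)=1741630, p(65)=2012558, p(66)=2323520, p(67)=2679689, p(68)=3087735, p(69)=3554345, p(70)=4087968, p(71)=4697205, p(72)=5392783, p(73)=6185689, p(74)=7089500, p(75)=8118264, p(76)=9289091, p(77)=10619863, p(78)=12132164, p(79)=13848650, p(80)=15796476, p(81)=18004327, p(82)=20506255, p(83)=23338469, p(84)=26543660, p(85)=30167357, p(86)=34262962, p(87)=38887673, p(88)=44108109, p(89)=49995925, p(90)=56634173, p(91)=64112359, p(92)=72533807, p(93)=82010177, p(94)=92669720, p(95)=104651419, p(96)=118114304, p(97)=133230930, p(98)=150198136, p(99)=169229875, p(100)=190569292, p(101)=214481126, p(102)=241265379, p(103)=271248950, p(104)=304801365, p(105)=342325709, p(106)=384276336, p(107)=431149389, p(108)=483502844, p(109)=541946240, p(110)=607163746, p(111)=679903203, p(112)=761002156, p(113)=851376628, p(114)=952050665, p(115)=1064144451, p(116)=1188908248, p(117)=1327710076, p(118)=1482074143, p(119)=1653668665, p(120)=1844349560, p(121)=2056148051, p(122)=2291320912, p(123)=2552338241, p(124)=2841940500, p(125)=3163127352, p(126)=3519222692, p(127)=3913864295, p(128)=4351078600, p(129)=4835271870, p(130)=5371315400, p(131)=5964539504, p(132)=6620830889, p(133)=7346629512, p(134)=8149040695, p(135)=9035836076, p(136)=10015581680, p(137)=11097645016, p(138)=12292341831, p(139)=13610949895, p(140)=15065878135, p(141)=16670689208, p(142)=18440293320, p(143)=20390982757, p(144)=22540654445, p(145)=24908858009, p(146)=27517052599, p(147)=30388671978.
Final step: p(148) = p(147) + p(146) - p(143) - p(141) + p(136) + p(133) - p(126) - p(122) + p(113) + p(108) - p(97) - p(91) + p(78) + p(71) - p(56) - p(48) + p(31) + p(22) - p(3)
= 30388671978 + 27517052599 - 20390982757 - 16670689208 + 10015581680 + 7346629512 - 3519222692 - 2291320912 + 851376628 + 483502844 - 133230930 - 64112359 + 12132164 + 4697205 - 526823 - 147273 + 6842 + 1002 - 3
= 33549419497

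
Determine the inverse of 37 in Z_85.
23

gcd(37, 85) = 1, so the inverse exists.
Extended Euclidean algorithm on (85, 37):
85 = 2 × 37 + 11  ⟹  11 = (1)·85 + (-2)·37
37 = 3 × 11 + 4  ⟹  4 = (-3)·85 + (7)·37
11 = 2 × 4 + 3  ⟹  3 = (7)·85 + (-16)·37
4 = 1 × 3 + 1  ⟹  1 = (-10)·85 + (23)·37
So (23)·37 ≡ 1 (mod 85), i.e. 37^(-1) ≡ 23 (mod 85).
Check: 37 × 23 = 851 ≡ 1 (mod 85)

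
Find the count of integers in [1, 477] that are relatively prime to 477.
312

477 = 3^2 × 53
φ(n) = n × ∏(1 - 1/p) for each prime p dividing n
φ(477) = 477 × (1 - 1/3) × (1 - 1/53) = 312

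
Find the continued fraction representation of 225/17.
[13; 4, 4]

Euclidean algorithm steps:
225 = 13 × 17 + 4
17 = 4 × 4 + 1
4 = 4 × 1 + 0
Continued fraction: [13; 4, 4]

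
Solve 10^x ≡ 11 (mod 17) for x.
13

Baby-step giant-step with step n = ⌈√17⌉ = 5.
Baby steps 10^j mod 17 (j:value) for j=0..4: 0:1, 1:10, 2:15, 3:14, 4:4.
Giant-step multiplier: 10^(-5) ≡ 10^(16-5) = 10^11 ≡ 3 (mod 17).
Giant steps γ_i = 11·3^i mod 17: γ_0=11, γ_1=16, γ_2=14 (in table at j=3).
x = i·n + j = 2·5 + 3 = 13.
Check: 10^13 ≡ 11 (mod 17).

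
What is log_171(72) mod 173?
143

Baby-step giant-step with step n = ⌈√173⌉ = 14.
Baby steps 171^j mod 173 (j:value) for j=0..13: 0:1, 1:171, 2:4, 3:165, 4:16, 5:141, 6:64, 7:45, 8:83, 9:7, 10:159, 11:28, 12:117, 13:112.
Giant-step multiplier: 171^(-14) ≡ 171^(172-14) = 171^158 ≡ 78 (mod 173).
Giant steps γ_i = 72·78^i mod 173: γ_0=72, γ_1=80, γ_2=12, γ_3=71, γ_4=2, γ_5=156, γ_6=58, γ_7=26, γ_8=125, γ_9=62, γ_10=165 (in table at j=3).
x = i·n + j = 10·14 + 3 = 143.
Check: 171^143 ≡ 72 (mod 173).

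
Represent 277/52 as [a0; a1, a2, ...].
[5; 3, 17]

Euclidean algorithm steps:
277 = 5 × 52 + 17
52 = 3 × 17 + 1
17 = 17 × 1 + 0
Continued fraction: [5; 3, 17]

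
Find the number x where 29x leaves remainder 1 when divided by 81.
14

gcd(29, 81) = 1, so the inverse exists.
Extended Euclidean algorithm on (81, 29):
81 = 2 × 29 + 23  ⟹  23 = (1)·81 + (-2)·29
29 = 1 × 23 + 6  ⟹  6 = (-1)·81 + (3)·29
23 = 3 × 6 + 5  ⟹  5 = (4)·81 + (-11)·29
6 = 1 × 5 + 1  ⟹  1 = (-5)·81 + (14)·29
So (14)·29 ≡ 1 (mod 81), i.e. 29^(-1) ≡ 14 (mod 81).
Check: 29 × 14 = 406 ≡ 1 (mod 81)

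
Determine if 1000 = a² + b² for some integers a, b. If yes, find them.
10² + 30² (a=10, b=30)

Factorization: 1000 = 2^3 × 5^3
By Fermat: n is sum of two squares iff every prime p ≡ 3 (mod 4) appears to even power.
All primes ≡ 3 (mod 4) appear to even power.
Search a = 0, 1, 2, … for 1000 - a² a perfect square: first hit at a = 10: 1000 - 100 = 900 = 30².
1000 = 10² + 30² = 100 + 900 ✓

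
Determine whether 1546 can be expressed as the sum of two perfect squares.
5² + 39² (a=5, b=39)

Factorization: 1546 = 2 × 773
By Fermat: n is sum of two squares iff every prime p ≡ 3 (mod 4) appears to even power.
All primes ≡ 3 (mod 4) appear to even power.
Search a = 0, 1, 2, … for 1546 - a² a perfect square: first hit at a = 5: 1546 - 25 = 1521 = 39².
1546 = 5² + 39² = 25 + 1521 ✓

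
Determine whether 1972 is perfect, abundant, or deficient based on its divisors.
deficient

Proper divisors of 1972: sum = 1 + 2 + 4 + 17 + 29 + 34 + 58 + 68 + 116 + 493 + 986 = 1808
Since 1808 < 1972, 1972 is deficient.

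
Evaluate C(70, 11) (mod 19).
2

Using Lucas' theorem:
Write n=70 and k=11 in base 19:
n in base 19: [3, 13]
k in base 19: [0, 11]
C(70,11) mod 19 = ∏ C(n_i, k_i) mod 19
Digit binomials (mod 19): C(3,0) = 1; C(13,11) = 78 ≡ 2
Product: 1 × 2 = 2 ≡ 2 (mod 19)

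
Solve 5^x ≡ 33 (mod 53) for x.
37

Baby-step giant-step with step n = ⌈√53⌉ = 8.
Baby steps 5^j mod 53 (j:value) for j=0..7: 0:1, 1:5, 2:25, 3:19, 4:42, 5:51, 6:43, 7:3.
Giant-step multiplier: 5^(-8) ≡ 5^(52-8) = 5^44 ≡ 46 (mod 53).
Giant steps γ_i = 33·46^i mod 53: γ_0=33, γ_1=34, γ_2=27, γ_3=23, γ_4=51 (in table at j=5).
x = i·n + j = 4·8 + 5 = 37.
Check: 5^37 ≡ 33 (mod 53).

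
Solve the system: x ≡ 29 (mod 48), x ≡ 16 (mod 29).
509

Using Chinese Remainder Theorem:
M = 48 × 29 = 1392
M1 = 29, M2 = 48
y1 = 29^(-1) mod 48 = 5
y2 = 48^(-1) mod 29 = 26
x = (29×29×5 + 16×48×26) mod 1392 = 509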